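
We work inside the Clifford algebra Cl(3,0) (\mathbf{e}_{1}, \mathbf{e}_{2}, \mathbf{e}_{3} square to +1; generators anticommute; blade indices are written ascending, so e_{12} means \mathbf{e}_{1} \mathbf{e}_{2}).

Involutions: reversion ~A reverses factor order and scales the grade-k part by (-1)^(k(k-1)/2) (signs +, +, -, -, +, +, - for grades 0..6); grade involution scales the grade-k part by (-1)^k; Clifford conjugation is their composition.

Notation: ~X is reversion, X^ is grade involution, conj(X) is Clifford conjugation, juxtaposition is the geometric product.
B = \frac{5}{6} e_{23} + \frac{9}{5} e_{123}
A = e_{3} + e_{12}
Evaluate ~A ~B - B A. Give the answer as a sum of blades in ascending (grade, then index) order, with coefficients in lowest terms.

first term: \frac{5}{6} e_{2} - \frac{9}{5} e_{3} - \frac{9}{5} e_{12} + \frac{5}{6} e_{13}
second term: \frac{5}{6} e_{2} - \frac{9}{5} e_{3} + \frac{9}{5} e_{12} - \frac{5}{6} e_{13}
Answer: -\frac{18}{5} e_{12} + \frac{5}{3} e_{13}


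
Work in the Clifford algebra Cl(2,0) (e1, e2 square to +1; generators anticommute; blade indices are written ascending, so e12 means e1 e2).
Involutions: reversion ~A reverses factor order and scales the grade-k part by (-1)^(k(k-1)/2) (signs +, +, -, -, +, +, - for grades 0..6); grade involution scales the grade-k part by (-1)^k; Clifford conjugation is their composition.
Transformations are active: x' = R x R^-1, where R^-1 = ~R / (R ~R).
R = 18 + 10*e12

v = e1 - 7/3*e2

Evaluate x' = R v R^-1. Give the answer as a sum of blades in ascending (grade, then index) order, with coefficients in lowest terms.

~R = 18 - 10*e12, and R ~R = 424, so R^-1 = ~R / (424).
R v = -16/3*e1 - 52*e2
Answer: -77/53*e1 - 331/159*e2


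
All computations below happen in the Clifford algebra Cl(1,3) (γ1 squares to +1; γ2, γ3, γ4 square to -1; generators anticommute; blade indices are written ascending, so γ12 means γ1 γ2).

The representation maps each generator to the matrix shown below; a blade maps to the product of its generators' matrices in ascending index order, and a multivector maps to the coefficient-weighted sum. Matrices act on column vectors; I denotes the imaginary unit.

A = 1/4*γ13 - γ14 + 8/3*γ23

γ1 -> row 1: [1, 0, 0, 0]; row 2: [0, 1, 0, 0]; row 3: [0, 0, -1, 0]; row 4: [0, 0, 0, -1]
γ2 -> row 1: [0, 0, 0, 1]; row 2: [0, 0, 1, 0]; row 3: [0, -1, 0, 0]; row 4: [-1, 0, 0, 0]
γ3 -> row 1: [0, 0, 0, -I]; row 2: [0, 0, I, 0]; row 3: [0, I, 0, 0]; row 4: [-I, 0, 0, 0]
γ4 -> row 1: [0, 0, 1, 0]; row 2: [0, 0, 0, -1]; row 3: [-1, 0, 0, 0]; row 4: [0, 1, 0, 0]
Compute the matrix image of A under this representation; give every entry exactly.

Bivector images (products of the table entries): rho(γ13) = rho(γ1)rho(γ3) = row 1: [0, 0, 0, -I]; row 2: [0, 0, I, 0]; row 3: [0, -I, 0, 0]; row 4: [I, 0, 0, 0]; rho(γ14) = rho(γ1)rho(γ4) = row 1: [0, 0, 1, 0]; row 2: [0, 0, 0, -1]; row 3: [1, 0, 0, 0]; row 4: [0, -1, 0, 0]; rho(γ23) = rho(γ2)rho(γ3) = row 1: [-I, 0, 0, 0]; row 2: [0, I, 0, 0]; row 3: [0, 0, -I, 0]; row 4: [0, 0, 0, I].
M = (1/4)*rho(γ13) + (-1)*rho(γ14) + (8/3)*rho(γ23), summed entrywise:
Answer: row 1: [-8*I/3, 0, -1, -I/4]; row 2: [0, 8*I/3, I/4, 1]; row 3: [-1, -I/4, -8*I/3, 0]; row 4: [I/4, 1, 0, 8*I/3]


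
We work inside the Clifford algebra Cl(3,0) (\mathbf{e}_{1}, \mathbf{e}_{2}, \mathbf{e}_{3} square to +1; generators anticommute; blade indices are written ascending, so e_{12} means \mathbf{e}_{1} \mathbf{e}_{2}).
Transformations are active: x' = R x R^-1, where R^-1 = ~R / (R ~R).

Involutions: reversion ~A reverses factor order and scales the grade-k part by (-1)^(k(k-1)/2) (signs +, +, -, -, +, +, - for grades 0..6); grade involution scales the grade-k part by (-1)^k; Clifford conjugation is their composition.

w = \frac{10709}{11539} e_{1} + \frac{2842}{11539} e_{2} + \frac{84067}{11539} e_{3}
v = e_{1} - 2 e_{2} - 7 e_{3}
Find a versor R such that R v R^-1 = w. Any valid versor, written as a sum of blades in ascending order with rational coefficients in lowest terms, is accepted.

Construction: equal norms (both 54) license R = v + w = \frac{22248}{11539} e_{1} - \frac{20236}{11539} e_{2} + \frac{3294}{11539} e_{3} — nothing changes along that direction, while (v - w)/2 changes sign, so v maps onto w.
Answer: \frac{22248}{11539} e_{1} - \frac{20236}{11539} e_{2} + \frac{3294}{11539} e_{3}


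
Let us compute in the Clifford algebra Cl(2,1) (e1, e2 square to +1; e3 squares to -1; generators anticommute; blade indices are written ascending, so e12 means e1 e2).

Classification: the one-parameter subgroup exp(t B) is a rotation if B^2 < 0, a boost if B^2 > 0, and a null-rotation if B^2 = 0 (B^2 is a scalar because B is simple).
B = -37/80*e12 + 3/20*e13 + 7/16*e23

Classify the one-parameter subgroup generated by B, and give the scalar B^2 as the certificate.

B^2 term by term: the squares give (-37/80)^2*(e12)^2 + (3/20)^2*(e13)^2 + (7/16)^2*(e23)^2 = 1369/6400*(-1) + 9/400*(+1) + 49/256*(+1) = 0 (each basis 2-blade squares to minus the product of its generators' squares); cross terms between blades sharing an index anticommute and cancel. So B^2 = 0.
Answer: null-rotation, certificate B^2 = 0. The scalar 0 is the complete invariant here: its sign names the subgroup type.


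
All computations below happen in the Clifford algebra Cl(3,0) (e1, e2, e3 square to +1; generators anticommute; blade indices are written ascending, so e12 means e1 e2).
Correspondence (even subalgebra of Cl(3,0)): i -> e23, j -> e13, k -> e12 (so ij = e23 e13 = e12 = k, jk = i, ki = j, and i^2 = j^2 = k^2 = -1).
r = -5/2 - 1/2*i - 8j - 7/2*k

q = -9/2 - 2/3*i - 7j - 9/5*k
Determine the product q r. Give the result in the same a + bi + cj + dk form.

In blades: q = -9/2 - 9/5*e12 - 7*e13 - 2/3*e23, r = -5/2 - 7/2*e12 - 8*e13 - 1/2*e23.
Distribute q over r term by term (generator squares from the signature, products reordered to ascending indices): (-9/2)*r = 45/4 + 63/4*e12 + 36*e13 + 9/4*e23; (-9/5*e12)*r = -63/10 + 9/2*e12 + 9/10*e13 - 72/5*e23; (-7*e13)*r = -56 - 7/2*e12 + 35/2*e13 + 49/2*e23; (-2/3*e23)*r = -1/3 + 16/3*e12 - 7/3*e13 + 5/3*e23.
Sum: -3083/60 + 265/12*e12 + 781/15*e13 + 841/60*e23; translating back through the correspondence:
Answer: -3083/60 + 841/60*i + 781/15*j + 265/12*k


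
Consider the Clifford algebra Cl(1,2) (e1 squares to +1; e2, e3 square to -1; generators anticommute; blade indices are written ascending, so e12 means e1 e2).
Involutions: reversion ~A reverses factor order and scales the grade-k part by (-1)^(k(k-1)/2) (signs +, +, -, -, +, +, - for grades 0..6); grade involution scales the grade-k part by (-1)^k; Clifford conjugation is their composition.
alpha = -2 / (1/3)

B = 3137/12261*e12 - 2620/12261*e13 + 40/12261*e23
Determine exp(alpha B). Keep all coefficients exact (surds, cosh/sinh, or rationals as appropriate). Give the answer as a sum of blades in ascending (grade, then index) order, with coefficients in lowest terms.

B^2 term by term: the squares give (3137/12261)^2*(e12)^2 + (-2620/12261)^2*(e13)^2 + (40/12261)^2*(e23)^2 = 9840769/150332121*(+1) + 6864400/150332121*(+1) + 1600/150332121*(-1) = 1/9 (each basis 2-blade squares to minus the product of its generators' squares); cross terms between blades sharing an index anticommute and cancel. So B^2 = 1/9.
B^2 = 1/9 — since the square is positive, the closed form is hyperbolic: l = 1/3, alpha*l = -2, so exp(alpha B) = cosh(-2) + (sinh(-2)/(1/3))*B = cosh(2) + (-3*sinh(2))*B.
Answer: cosh(2) - 3137*sinh(2)/4087*e12 + 2620*sinh(2)/4087*e13 - 40*sinh(2)/4087*e23


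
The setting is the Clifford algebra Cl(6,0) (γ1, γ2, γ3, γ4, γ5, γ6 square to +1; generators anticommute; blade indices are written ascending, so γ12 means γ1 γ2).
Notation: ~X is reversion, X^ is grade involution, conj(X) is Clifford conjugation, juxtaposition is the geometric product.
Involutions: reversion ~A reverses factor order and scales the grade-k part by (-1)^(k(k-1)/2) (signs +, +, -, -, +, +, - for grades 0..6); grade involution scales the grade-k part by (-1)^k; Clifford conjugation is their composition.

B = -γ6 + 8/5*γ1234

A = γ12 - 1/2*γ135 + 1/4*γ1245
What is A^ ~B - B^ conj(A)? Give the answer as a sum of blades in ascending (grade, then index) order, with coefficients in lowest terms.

first term: -8/5*γ34 + 2/5*γ35 - γ126 + 4/5*γ245 - 1/2*γ1356 - 1/4*γ12456
second term: 8/5*γ34 - 2/5*γ35 - γ126 - 4/5*γ245 + 1/2*γ1356 + 1/4*γ12456
Answer: -16/5*γ34 + 4/5*γ35 + 8/5*γ245 - γ1356 - 1/2*γ12456


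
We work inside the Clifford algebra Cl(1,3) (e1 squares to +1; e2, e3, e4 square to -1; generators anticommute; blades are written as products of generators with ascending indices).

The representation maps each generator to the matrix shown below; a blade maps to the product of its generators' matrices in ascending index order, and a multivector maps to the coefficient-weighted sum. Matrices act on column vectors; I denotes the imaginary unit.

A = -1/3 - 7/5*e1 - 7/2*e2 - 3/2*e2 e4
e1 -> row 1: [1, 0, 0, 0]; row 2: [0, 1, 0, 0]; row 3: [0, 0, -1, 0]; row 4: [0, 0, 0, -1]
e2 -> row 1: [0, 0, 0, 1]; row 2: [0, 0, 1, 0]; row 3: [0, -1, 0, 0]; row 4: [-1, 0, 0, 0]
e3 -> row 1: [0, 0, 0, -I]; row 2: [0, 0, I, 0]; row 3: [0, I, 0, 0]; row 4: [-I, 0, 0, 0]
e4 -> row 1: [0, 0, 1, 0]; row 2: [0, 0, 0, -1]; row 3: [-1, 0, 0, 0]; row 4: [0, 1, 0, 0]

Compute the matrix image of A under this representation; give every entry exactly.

Bivector images (products of the table entries): rho(e2 e4) = rho(e2)rho(e4) = row 1: [0, 1, 0, 0]; row 2: [-1, 0, 0, 0]; row 3: [0, 0, 0, 1]; row 4: [0, 0, -1, 0].
M = (-1/3)*1 + (-7/5)*rho(e1) + (-7/2)*rho(e2) + (-3/2)*rho(e2 e4), summed entrywise (1 is the identity matrix):
Answer: row 1: [-26/15, -3/2, 0, -7/2]; row 2: [3/2, -26/15, -7/2, 0]; row 3: [0, 7/2, 16/15, -3/2]; row 4: [7/2, 0, 3/2, 16/15]


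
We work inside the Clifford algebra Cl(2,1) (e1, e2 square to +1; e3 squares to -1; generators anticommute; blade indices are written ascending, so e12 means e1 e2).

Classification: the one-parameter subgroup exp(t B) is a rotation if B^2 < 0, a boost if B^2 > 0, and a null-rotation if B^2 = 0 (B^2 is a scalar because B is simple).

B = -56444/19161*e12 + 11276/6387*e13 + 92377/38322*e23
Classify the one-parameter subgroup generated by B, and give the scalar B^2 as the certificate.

B^2 term by term: the squares give (-56444/19161)^2*(e12)^2 + (11276/6387)^2*(e13)^2 + (92377/38322)^2*(e23)^2 = 3185925136/367143921*(-1) + 127148176/40793769*(+1) + 8533510129/1468575684*(+1) = 1/4 (each basis 2-blade squares to minus the product of its generators' squares); cross terms between blades sharing an index anticommute and cancel. So B^2 = 1/4.
Answer: boost, certificate B^2 = 1/4. Key observation: B^2 = 1/4 is a conjugation invariant, so its sign decides the class regardless of the surface form of B.


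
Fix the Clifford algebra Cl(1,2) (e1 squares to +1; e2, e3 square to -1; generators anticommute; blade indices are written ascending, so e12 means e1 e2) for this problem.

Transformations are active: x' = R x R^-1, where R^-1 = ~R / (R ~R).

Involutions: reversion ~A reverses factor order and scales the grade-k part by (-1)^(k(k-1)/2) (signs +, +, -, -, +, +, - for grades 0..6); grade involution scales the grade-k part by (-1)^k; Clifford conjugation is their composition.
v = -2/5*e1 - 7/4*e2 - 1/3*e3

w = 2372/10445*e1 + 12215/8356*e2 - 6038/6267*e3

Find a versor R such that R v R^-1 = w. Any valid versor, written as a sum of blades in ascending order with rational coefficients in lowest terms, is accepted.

Sketch: the shared square -10849/3600 makes R = v + w = -1806/10445*e1 - 602/2089*e2 - 2709/2089*e3 the natural versor; its sandwich fixes that direction, negates (v - w)/2, and sends v to w.
Answer: -1806/10445*e1 - 602/2089*e2 - 2709/2089*e3


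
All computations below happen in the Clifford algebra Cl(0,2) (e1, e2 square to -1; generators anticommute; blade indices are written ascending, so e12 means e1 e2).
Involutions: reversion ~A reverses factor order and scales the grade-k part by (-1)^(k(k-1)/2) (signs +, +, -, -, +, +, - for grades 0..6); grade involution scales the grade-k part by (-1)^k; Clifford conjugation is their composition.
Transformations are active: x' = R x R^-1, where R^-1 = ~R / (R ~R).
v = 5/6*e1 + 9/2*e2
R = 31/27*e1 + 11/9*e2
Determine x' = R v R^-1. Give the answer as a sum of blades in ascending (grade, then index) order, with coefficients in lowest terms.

~R = 31/27*e1 + 11/9*e2, and R ~R = -2050/729, so R^-1 = ~R / (-2050/729).
R v = -523/81 + 112/27*e12
Answer: 27301/6150*e1 + 2281/2050*e2


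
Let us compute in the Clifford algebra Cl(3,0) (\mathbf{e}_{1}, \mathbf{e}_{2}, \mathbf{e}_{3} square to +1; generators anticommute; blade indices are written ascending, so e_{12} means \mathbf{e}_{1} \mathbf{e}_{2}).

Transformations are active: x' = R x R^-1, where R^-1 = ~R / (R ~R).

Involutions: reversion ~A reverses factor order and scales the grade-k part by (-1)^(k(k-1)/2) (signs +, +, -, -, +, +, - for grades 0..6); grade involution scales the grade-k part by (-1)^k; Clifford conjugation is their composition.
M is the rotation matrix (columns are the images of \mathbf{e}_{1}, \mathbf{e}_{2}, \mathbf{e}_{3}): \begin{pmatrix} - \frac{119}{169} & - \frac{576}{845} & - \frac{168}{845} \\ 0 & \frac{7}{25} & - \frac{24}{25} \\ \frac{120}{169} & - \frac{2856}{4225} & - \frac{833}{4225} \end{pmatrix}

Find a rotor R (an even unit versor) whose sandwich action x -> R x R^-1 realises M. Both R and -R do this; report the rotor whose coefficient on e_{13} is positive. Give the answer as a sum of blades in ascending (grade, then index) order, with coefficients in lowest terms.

Method: write R = a + b12*e_{12} + b13*e_{13} + b23*e_{23} with a^2 + b12^2 + b13^2 + b23^2 = 1 (so R^-1 = ~R). Expanding the columns R e_j ~R gives tr M = 4a^2 - 1 and, from the antisymmetric part, M21 - M12 = -4a*b12, M13 - M31 = 4a*b13, M32 - M23 = -4a*b23.
Here tr M = -\frac{105}{169}, so a^2 = (1 + tr M)/4 = \frac{16}{169} and a = ±\frac{4}{13}. Taking a = \frac{4}{13}: M21 - M12 = \frac{576}{845}, M13 - M31 = -\frac{768}{845}, M32 - M23 = \frac{48}{169}, giving b12 = -\frac{36}{65}, b13 = -\frac{48}{65}, b23 = -\frac{3}{13}, i.e. R = \frac{4}{13} - \frac{36}{65} e_{12} - \frac{48}{65} e_{13} - \frac{3}{13} e_{23}.
Its e_{13} coefficient is negative, so report the other preimage -R.
Answer: -\frac{4}{13} + \frac{36}{65} e_{12} + \frac{48}{65} e_{13} + \frac{3}{13} e_{23}. Sheet selection: the two-to-one cover makes ±R indistinguishable at the matrix level (trace -\frac{105}{169}), so uniqueness comes from the required sign on e_{13}.


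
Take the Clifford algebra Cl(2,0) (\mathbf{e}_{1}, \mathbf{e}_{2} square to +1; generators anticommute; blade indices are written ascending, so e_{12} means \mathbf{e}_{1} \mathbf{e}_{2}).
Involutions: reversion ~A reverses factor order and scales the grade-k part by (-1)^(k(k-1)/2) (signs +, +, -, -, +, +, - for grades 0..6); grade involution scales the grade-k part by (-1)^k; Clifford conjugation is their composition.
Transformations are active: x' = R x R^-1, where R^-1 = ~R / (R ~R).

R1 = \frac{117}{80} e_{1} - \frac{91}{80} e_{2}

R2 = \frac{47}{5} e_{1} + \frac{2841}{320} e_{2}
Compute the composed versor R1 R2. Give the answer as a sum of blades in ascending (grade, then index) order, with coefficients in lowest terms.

Distribute over the terms of R1 (each basis-blade product reordered to ascending indices, repeated generators contracted through their squares):
(\frac{117}{80} e_{1}) R2 = \frac{5499}{400} + \frac{332397}{25600} e_{12}
(-\frac{91}{80} e_{2}) R2 = -\frac{258531}{25600} + \frac{4277}{400} e_{12}
Summing the partial products and collecting blades:
Answer: \frac{18681}{5120} + \frac{24245}{1024} e_{12}


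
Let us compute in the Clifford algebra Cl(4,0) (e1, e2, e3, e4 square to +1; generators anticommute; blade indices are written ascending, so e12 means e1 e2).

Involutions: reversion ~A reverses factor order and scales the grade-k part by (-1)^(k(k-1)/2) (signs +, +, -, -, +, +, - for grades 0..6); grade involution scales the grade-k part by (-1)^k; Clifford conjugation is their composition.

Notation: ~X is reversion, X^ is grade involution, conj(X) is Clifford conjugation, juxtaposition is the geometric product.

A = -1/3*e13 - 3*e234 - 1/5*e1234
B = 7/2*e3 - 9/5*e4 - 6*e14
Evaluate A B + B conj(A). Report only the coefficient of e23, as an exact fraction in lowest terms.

first term: -7/6*e1 + 21/5*e23 + 21/2*e24 - 2*e34 - 441/25*e123 + 7/10*e124 + 3/5*e134
second term: -7/6*e1 + 21/5*e23 + 21/2*e24 - 2*e34 + 441/25*e123 - 7/10*e124 - 3/5*e134
Answer: 42/5


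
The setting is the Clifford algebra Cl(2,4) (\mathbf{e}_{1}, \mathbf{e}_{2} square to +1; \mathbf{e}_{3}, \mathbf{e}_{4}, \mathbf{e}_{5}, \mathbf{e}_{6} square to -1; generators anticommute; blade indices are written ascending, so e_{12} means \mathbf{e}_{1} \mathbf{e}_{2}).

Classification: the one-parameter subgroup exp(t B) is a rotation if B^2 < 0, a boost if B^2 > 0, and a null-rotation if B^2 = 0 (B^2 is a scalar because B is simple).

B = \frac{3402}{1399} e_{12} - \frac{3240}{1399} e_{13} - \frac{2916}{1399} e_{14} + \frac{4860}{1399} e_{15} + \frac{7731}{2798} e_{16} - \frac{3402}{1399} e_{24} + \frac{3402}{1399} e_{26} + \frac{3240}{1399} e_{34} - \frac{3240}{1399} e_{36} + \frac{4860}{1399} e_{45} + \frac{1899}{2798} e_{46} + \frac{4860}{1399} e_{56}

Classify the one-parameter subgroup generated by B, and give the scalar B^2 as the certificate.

B^2 term by term: the squares give (\frac{3402}{1399})^2*(e_{12})^2 + (-\frac{3240}{1399})^2*(e_{13})^2 + (-\frac{2916}{1399})^2*(e_{14})^2 + (\frac{4860}{1399})^2*(e_{15})^2 + (\frac{7731}{2798})^2*(e_{16})^2 + (-\frac{3402}{1399})^2*(e_{24})^2 + (\frac{3402}{1399})^2*(e_{26})^2 + (\frac{3240}{1399})^2*(e_{34})^2 + (-\frac{3240}{1399})^2*(e_{36})^2 + (\frac{4860}{1399})^2*(e_{45})^2 + (\frac{1899}{2798})^2*(e_{46})^2 + (\frac{4860}{1399})^2*(e_{56})^2 = \frac{11573604}{1957201}*(-1) + \frac{10497600}{1957201}*(+1) + \frac{8503056}{1957201}*(+1) + \frac{23619600}{1957201}*(+1) + \frac{59768361}{7828804}*(+1) + \frac{11573604}{1957201}*(+1) + \frac{11573604}{1957201}*(+1) + \frac{10497600}{1957201}*(-1) + \frac{10497600}{1957201}*(-1) + \frac{23619600}{1957201}*(-1) + \frac{3606201}{7828804}*(-1) + \frac{23619600}{1957201}*(-1) = 0 (each basis 2-blade squares to minus the product of its generators' squares); cross terms between blades sharing an index anticommute and cancel; the commuting (index-disjoint) pairs give grade-4 terms 2*c*c'*(blade product), which cancel blade by blade — e_{1234}: \frac{22044960}{1957201} - \frac{22044960}{1957201} = 0; e_{1236}: -\frac{22044960}{1957201} + \frac{22044960}{1957201} = 0; e_{1245}: \frac{33067440}{1957201} - \frac{33067440}{1957201} = 0; e_{1246}: \frac{6460398}{1957201} + \frac{19840464}{1957201} - \frac{26300862}{1957201} = 0; e_{1256}: \frac{33067440}{1957201} - \frac{33067440}{1957201} = 0; e_{1345}: -\frac{31492800}{1957201} + \frac{31492800}{1957201} = 0; e_{1346}: -\frac{6152760}{1957201} - \frac{18895680}{1957201} + \frac{25048440}{1957201} = 0; e_{1356}: -\frac{31492800}{1957201} + \frac{31492800}{1957201} = 0; e_{1456}: -\frac{28343520}{1957201} - \frac{9229140}{1957201} + \frac{37572660}{1957201} = 0; e_{2346}: -\frac{22044960}{1957201} + \frac{22044960}{1957201} = 0; e_{2456}: -\frac{33067440}{1957201} + \frac{33067440}{1957201} = 0; e_{3456}: \frac{31492800}{1957201} - \frac{31492800}{1957201} = 0 — confirming B is simple. So B^2 = 0.
Answer: null-rotation, certificate B^2 = 0. Certificate logic: 0 is a conjugation-invariant scalar, so its sign fixes rotation versus boost versus null-rotation outright.


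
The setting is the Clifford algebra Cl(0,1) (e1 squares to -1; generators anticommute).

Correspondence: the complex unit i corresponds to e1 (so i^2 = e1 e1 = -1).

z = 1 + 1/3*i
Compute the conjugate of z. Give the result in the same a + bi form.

In blades: z = 1 + 1/3*e1.
Conjugation here is Clifford conjugation: the scalar is fixed and the grade-1 and grade-2 blades all flip sign, giving 1 - 1/3*e1; translating back:
Answer: 1 - 1/3*i


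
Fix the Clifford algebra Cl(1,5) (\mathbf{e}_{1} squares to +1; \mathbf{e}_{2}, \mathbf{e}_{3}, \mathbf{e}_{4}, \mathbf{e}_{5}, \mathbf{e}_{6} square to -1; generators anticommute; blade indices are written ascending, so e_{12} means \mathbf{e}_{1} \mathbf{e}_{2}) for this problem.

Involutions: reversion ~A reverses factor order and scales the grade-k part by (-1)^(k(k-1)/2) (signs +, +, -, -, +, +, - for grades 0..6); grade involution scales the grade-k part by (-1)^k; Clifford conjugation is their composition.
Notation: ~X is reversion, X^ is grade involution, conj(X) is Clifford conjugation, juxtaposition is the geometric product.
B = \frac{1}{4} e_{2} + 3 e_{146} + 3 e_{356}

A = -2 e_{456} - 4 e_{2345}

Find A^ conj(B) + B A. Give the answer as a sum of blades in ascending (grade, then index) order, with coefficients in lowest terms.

first term: -6 e_{15} + 6 e_{34} - 12 e_{246} + e_{345} + \frac{1}{2} e_{2456} - 12 e_{12356}
second term: -6 e_{15} + 6 e_{34} - 12 e_{246} + e_{345} - \frac{1}{2} e_{2456} + 12 e_{12356}
Answer: -12 e_{15} + 12 e_{34} - 24 e_{246} + 2 e_{345}


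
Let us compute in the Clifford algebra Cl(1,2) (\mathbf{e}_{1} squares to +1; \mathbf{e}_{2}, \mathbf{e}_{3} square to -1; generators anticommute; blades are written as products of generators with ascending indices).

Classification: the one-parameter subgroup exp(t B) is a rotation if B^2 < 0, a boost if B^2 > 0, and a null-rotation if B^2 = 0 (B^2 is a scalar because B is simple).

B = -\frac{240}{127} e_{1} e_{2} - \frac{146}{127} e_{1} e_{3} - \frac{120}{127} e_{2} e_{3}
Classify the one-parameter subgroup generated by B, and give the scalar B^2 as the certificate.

B^2 term by term: the squares give (-\frac{240}{127})^2*(e_{1} e_{2})^2 + (-\frac{146}{127})^2*(e_{1} e_{3})^2 + (-\frac{120}{127})^2*(e_{2} e_{3})^2 = \frac{57600}{16129}*(+1) + \frac{21316}{16129}*(+1) + \frac{14400}{16129}*(-1) = 4 (each basis 2-blade squares to minus the product of its generators' squares); cross terms between blades sharing an index anticommute and cancel. So B^2 = 4.
Answer: boost, certificate B^2 = 4. B^2 = 4 is basis-independent, so its sign is the whole story.


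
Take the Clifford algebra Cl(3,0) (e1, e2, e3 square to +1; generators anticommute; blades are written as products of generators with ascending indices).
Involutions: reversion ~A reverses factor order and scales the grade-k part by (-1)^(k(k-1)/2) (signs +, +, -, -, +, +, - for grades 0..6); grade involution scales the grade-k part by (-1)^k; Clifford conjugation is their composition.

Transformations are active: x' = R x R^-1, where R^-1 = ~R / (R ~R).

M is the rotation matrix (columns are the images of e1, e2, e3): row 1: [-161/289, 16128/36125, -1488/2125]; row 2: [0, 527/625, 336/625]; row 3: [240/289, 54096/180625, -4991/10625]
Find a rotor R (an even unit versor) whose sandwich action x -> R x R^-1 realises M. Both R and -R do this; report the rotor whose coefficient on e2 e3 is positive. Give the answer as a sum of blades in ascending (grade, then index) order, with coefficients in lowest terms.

Method: write R = a + b12*e1 e2 + b13*e1 e3 + b23*e2 e3 with a^2 + b12^2 + b13^2 + b23^2 = 1 (so R^-1 = ~R). Expanding the columns R e_j ~R gives tr M = 4a^2 - 1 and, from the antisymmetric part, M21 - M12 = -4a*b12, M13 - M31 = 4a*b13, M32 - M23 = -4a*b23.
Here tr M = -33169/180625, so a^2 = (1 + tr M)/4 = 36864/180625 and a = ±192/425. Taking a = 192/425: M21 - M12 = -16128/36125, M13 - M31 = -55296/36125, M32 - M23 = -43008/180625, giving b12 = 21/85, b13 = -72/85, b23 = 56/425, i.e. R = 192/425 + 21/85*e1 e2 - 72/85*e1 e3 + 56/425*e2 e3.
Its e2 e3 coefficient is already positive.
Answer: 192/425 + 21/85*e1 e2 - 72/85*e1 e3 + 56/425*e2 e3. Key observation: the double cover Spin(3) -> SO(3) sends R and -R to the same matrix (trace -33169/180625 here), so the stated sign of the e2 e3 coefficient is what selects one sheet.


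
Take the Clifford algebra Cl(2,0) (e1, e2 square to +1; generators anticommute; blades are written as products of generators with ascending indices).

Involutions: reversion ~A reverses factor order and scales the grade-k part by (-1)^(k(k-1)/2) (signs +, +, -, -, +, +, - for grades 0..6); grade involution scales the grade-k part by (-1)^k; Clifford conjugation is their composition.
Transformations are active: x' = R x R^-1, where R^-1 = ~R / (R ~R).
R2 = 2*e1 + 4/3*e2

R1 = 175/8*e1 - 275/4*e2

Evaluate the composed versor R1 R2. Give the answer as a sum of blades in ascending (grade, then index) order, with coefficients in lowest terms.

Distribute over the terms of R1 (each basis-blade product reordered to ascending indices, repeated generators contracted through their squares):
(175/8*e1) R2 = 175/4 + 175/6*e1 e2
(-275/4*e2) R2 = -275/3 + 275/2*e1 e2
Summing the partial products and collecting blades:
Answer: -575/12 + 500/3*e1 e2


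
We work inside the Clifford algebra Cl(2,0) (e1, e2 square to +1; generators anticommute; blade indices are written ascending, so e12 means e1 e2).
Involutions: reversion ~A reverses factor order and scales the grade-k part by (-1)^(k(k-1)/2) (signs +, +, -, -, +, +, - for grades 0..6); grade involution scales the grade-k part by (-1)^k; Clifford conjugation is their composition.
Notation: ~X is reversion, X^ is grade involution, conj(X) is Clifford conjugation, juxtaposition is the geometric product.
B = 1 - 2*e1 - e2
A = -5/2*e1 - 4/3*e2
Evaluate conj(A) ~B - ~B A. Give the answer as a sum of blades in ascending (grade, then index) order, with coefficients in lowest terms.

first term: -19/3 + 5/2*e1 + 4/3*e2 + 1/6*e12
second term: 19/3 - 5/2*e1 - 4/3*e2 + 1/6*e12
Answer: -38/3 + 5*e1 + 8/3*e2


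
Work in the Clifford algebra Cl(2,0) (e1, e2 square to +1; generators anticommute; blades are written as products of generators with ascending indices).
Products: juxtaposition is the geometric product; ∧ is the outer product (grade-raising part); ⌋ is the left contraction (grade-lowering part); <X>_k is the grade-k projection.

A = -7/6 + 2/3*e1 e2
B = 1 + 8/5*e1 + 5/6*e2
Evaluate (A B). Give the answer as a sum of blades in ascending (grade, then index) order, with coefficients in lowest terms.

step 1: -7/6 - 59/45*e1 - 367/180*e2 + 2/3*e1 e2
Answer: -7/6 - 59/45*e1 - 367/180*e2 + 2/3*e1 e2


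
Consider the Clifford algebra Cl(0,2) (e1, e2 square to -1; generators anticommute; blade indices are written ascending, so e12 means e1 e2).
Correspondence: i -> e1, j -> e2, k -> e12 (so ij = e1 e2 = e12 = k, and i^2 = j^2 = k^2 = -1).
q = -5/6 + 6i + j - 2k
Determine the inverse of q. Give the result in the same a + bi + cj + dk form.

In blades: q = -5/6 + 6*e1 + e2 - 2*e12.
With qbar = -5/6 - 6*e1 - e2 + 2*e12 (scalar fixed, mapped units negated), q qbar = 1501/36 (the sum of squared coefficients), so q^-1 = qbar / (1501/36) = -30/1501 - 216/1501*e1 - 36/1501*e2 + 72/1501*e12; translating back:
Answer: -30/1501 - 216/1501*i - 36/1501*j + 72/1501*k


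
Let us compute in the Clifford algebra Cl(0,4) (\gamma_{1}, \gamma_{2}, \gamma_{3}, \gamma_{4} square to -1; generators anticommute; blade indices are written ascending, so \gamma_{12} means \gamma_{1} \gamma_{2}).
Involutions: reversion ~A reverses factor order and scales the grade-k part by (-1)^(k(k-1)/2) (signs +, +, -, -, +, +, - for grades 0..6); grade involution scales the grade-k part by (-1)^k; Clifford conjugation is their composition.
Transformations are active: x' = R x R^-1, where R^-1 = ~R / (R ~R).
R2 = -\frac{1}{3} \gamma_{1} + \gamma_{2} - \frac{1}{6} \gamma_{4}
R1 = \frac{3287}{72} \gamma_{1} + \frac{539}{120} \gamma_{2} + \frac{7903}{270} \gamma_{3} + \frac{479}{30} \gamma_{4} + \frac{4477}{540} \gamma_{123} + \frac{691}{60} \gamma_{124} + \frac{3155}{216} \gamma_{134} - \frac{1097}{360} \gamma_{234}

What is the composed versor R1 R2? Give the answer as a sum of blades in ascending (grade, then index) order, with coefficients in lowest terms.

Distribute over the terms of R2 (each basis-blade product reordered to ascending indices, repeated generators contracted through their squares):
R1 (-\frac{1}{3} \gamma_{1}) = \frac{3287}{216} + \frac{539}{360} \gamma_{12} + \frac{7903}{810} \gamma_{13} + \frac{479}{90} \gamma_{14} + \frac{4477}{1620} \gamma_{23} + \frac{691}{180} \gamma_{24} + \frac{3155}{648} \gamma_{34} - \frac{1097}{1080} \gamma_{1234}
R1 (\gamma_{2}) = -\frac{539}{120} + \frac{3287}{72} \gamma_{12} + \frac{4477}{540} \gamma_{13} + \frac{691}{60} \gamma_{14} - \frac{7903}{270} \gamma_{23} - \frac{479}{30} \gamma_{24} + \frac{1097}{360} \gamma_{34} + \frac{3155}{216} \gamma_{1234}
R1 (-\frac{1}{6} \gamma_{4}) = \frac{479}{180} + \frac{691}{360} \gamma_{12} + \frac{3155}{1296} \gamma_{13} - \frac{3287}{432} \gamma_{14} - \frac{1097}{2160} \gamma_{23} - \frac{539}{720} \gamma_{24} - \frac{7903}{1620} \gamma_{34} - \frac{4477}{3240} \gamma_{1234}
Summing the partial products and collecting blades:
Answer: \frac{7229}{540} + \frac{3533}{72} \gamma_{12} + \frac{14747}{720} \gamma_{13} + \frac{19937}{2160} \gamma_{14} - \frac{35011}{1296} \gamma_{23} - \frac{9271}{720} \gamma_{24} + \frac{4921}{1620} \gamma_{34} + \frac{39557}{3240} \gamma_{1234}


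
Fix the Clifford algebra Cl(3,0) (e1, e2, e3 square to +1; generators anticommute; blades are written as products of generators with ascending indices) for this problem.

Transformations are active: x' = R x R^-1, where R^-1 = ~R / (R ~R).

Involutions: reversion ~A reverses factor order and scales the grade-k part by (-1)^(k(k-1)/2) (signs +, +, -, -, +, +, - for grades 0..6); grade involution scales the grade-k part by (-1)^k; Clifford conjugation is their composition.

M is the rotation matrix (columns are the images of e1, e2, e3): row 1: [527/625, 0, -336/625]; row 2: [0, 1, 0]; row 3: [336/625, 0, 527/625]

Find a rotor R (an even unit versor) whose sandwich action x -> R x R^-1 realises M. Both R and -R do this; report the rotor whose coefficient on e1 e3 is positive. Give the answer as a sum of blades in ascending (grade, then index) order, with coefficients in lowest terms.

Method: write R = a + b12*e1 e2 + b13*e1 e3 + b23*e2 e3 with a^2 + b12^2 + b13^2 + b23^2 = 1 (so R^-1 = ~R). Expanding the columns R e_j ~R gives tr M = 4a^2 - 1 and, from the antisymmetric part, M21 - M12 = -4a*b12, M13 - M31 = 4a*b13, M32 - M23 = -4a*b23.
Here tr M = 1679/625, so a^2 = (1 + tr M)/4 = 576/625 and a = ±24/25. Taking a = 24/25: M21 - M12 = 0, M13 - M31 = -672/625, M32 - M23 = 0, giving b12 = 0, b13 = -7/25, b23 = 0, i.e. R = 24/25 - 7/25*e1 e3.
Its e1 e3 coefficient is negative, so report the other preimage -R.
Answer: -24/25 + 7/25*e1 e3. Sheet selection: the two-to-one cover makes ±R indistinguishable at the matrix level (trace 1679/625), so uniqueness comes from the required sign on e1 e3.


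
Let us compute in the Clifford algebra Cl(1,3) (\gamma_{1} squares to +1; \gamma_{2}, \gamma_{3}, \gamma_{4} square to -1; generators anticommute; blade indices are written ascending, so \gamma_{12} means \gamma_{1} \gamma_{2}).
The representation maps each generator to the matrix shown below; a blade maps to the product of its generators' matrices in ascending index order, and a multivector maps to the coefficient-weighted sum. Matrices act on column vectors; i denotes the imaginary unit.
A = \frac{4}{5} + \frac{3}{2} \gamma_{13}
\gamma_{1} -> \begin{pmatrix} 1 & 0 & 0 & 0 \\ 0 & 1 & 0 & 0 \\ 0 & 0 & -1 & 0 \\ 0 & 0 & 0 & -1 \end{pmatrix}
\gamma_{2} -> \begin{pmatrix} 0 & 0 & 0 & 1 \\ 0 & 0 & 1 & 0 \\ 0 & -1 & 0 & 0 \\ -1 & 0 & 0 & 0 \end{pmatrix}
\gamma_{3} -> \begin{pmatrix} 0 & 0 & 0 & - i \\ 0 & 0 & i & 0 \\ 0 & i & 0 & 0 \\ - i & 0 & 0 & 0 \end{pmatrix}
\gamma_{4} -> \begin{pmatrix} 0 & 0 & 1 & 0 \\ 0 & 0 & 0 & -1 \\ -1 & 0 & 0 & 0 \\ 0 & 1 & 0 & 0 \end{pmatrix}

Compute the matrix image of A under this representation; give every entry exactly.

Bivector images (products of the table entries): rho(\gamma_{13}) = rho(\gamma_{1})rho(\gamma_{3}) = \begin{pmatrix} 0 & 0 & 0 & - i \\ 0 & 0 & i & 0 \\ 0 & - i & 0 & 0 \\ i & 0 & 0 & 0 \end{pmatrix}.
M = (\frac{4}{5})*1 + (\frac{3}{2})*rho(\gamma_{13}), summed entrywise (1 is the identity matrix):
Answer: \begin{pmatrix} \frac{4}{5} & 0 & 0 & - \frac{3 i}{2} \\ 0 & \frac{4}{5} & \frac{3 i}{2} & 0 \\ 0 & - \frac{3 i}{2} & \frac{4}{5} & 0 \\ \frac{3 i}{2} & 0 & 0 & \frac{4}{5} \end{pmatrix}


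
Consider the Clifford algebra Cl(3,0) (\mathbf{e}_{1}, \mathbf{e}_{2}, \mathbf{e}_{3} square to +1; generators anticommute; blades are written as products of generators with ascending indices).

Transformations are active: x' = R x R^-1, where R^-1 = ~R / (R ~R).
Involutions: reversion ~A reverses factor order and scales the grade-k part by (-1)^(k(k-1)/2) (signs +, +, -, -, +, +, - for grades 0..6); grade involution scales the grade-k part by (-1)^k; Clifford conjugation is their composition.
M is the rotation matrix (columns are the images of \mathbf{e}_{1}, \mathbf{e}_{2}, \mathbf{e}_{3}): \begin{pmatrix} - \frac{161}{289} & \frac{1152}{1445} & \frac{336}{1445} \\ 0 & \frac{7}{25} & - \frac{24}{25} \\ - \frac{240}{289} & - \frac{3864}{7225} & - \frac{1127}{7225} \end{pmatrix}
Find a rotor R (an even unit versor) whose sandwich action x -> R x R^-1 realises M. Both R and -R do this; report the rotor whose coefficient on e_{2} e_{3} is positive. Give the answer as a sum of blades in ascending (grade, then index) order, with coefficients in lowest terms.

Method: write R = a + b12*e_{1} e_{2} + b13*e_{1} e_{3} + b23*e_{2} e_{3} with a^2 + b12^2 + b13^2 + b23^2 = 1 (so R^-1 = ~R). Expanding the columns R e_j ~R gives tr M = 4a^2 - 1 and, from the antisymmetric part, M21 - M12 = -4a*b12, M13 - M31 = 4a*b13, M32 - M23 = -4a*b23.
Here tr M = -\frac{3129}{7225}, so a^2 = (1 + tr M)/4 = \frac{1024}{7225} and a = ±\frac{32}{85}. Taking a = \frac{32}{85}: M21 - M12 = -\frac{1152}{1445}, M13 - M31 = \frac{1536}{1445}, M32 - M23 = \frac{3072}{7225}, giving b12 = \frac{9}{17}, b13 = \frac{12}{17}, b23 = -\frac{24}{85}, i.e. R = \frac{32}{85} + \frac{9}{17} e_{1} e_{2} + \frac{12}{17} e_{1} e_{3} - \frac{24}{85} e_{2} e_{3}.
Its e_{2} e_{3} coefficient is negative, so report the other preimage -R.
Answer: -\frac{32}{85} - \frac{9}{17} e_{1} e_{2} - \frac{12}{17} e_{1} e_{3} + \frac{24}{85} e_{2} e_{3}. Sheet selection: the two-to-one cover makes ±R indistinguishable at the matrix level (trace -\frac{3129}{7225}), so uniqueness comes from the required sign on e_{2} e_{3}.


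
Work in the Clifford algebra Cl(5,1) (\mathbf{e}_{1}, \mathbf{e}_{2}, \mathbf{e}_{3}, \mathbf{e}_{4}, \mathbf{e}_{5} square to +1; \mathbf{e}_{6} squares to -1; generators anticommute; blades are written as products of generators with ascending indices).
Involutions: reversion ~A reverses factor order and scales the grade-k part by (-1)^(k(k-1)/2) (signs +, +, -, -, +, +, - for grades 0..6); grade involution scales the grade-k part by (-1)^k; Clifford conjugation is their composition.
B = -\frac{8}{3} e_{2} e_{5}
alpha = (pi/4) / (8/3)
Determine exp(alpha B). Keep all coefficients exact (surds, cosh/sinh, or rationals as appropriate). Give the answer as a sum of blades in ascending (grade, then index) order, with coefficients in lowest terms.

B^2 = (-\frac{8}{3})^2*(e_{2} e_{5})^2 = \frac{64}{9}*(-1) = -\frac{64}{9} (a basis 2-blade squares to minus the product of its generators' squares).
B^2 = -\frac{64}{9} — a negative square means the series sums to a rotation: l = \frac{8}{3}, alpha*l = \frac{\pi}{4}, so exp(alpha B) = cos(\frac{\pi}{4}) + (sin(\frac{\pi}{4})/(\frac{8}{3}))*B = \frac{\sqrt{2}}{2} + (\frac{3 \sqrt{2}}{16})*B.
Answer: \frac{\sqrt{2}}{2} - \frac{\sqrt{2}}{2} e_{2} e_{5}


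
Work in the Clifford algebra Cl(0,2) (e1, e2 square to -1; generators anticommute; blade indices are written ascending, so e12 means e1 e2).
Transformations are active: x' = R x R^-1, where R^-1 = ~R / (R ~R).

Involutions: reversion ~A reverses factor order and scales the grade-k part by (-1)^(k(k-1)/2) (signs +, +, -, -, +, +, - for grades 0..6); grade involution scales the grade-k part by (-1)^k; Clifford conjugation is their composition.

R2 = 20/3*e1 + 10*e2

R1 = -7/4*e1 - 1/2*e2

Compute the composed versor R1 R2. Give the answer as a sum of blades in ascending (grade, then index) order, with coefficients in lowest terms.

Distribute over the terms of R1 (each basis-blade product reordered to ascending indices, repeated generators contracted through their squares):
(-7/4*e1) R2 = 35/3 - 35/2*e12
(-1/2*e2) R2 = 5 + 10/3*e12
Summing the partial products and collecting blades:
Answer: 50/3 - 85/6*e12


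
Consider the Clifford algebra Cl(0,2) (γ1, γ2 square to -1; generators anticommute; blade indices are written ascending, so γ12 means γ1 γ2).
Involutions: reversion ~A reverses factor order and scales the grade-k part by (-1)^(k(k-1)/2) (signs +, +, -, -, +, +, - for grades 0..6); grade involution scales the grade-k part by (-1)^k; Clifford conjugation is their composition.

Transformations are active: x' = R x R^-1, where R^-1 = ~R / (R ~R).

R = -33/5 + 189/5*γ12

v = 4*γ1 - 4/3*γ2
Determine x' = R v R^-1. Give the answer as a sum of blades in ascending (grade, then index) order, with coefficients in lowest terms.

~R = -33/5 - 189/5*γ12, and R ~R = 7362/5, so R^-1 = ~R / (7362/5).
R v = 24*γ1 + 160*γ2
Answer: -1724/409*γ1 - 124/1227*γ2


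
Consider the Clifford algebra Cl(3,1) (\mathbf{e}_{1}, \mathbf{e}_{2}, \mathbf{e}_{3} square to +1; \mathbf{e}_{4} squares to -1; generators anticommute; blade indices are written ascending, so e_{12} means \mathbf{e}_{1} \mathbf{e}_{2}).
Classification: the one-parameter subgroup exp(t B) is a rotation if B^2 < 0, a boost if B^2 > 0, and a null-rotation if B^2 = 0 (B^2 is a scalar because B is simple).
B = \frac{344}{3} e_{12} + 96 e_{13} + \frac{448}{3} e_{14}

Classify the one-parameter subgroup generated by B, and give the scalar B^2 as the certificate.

B^2 term by term: the squares give (\frac{344}{3})^2*(e_{12})^2 + (96)^2*(e_{13})^2 + (\frac{448}{3})^2*(e_{14})^2 = \frac{118336}{9}*(-1) + 9216*(-1) + \frac{200704}{9}*(+1) = -64 (each basis 2-blade squares to minus the product of its generators' squares); cross terms between blades sharing an index anticommute and cancel. So B^2 = -64.
Answer: rotation, certificate B^2 = -64. Why this suffices: the scalar -64 survives any versor conjugation, so its sign alone determines the class however B is presented.


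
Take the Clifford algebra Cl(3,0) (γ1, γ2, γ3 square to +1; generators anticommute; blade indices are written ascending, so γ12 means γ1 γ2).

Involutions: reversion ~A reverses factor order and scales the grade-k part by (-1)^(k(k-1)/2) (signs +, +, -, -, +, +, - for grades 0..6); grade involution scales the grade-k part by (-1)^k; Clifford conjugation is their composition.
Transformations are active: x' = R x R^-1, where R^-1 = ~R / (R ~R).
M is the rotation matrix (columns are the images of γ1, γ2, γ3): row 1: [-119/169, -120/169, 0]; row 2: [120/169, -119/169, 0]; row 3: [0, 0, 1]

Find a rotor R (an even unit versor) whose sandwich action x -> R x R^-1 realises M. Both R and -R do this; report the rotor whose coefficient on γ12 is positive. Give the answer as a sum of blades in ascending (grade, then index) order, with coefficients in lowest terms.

Method: write R = a + b12*γ12 + b13*γ13 + b23*γ23 with a^2 + b12^2 + b13^2 + b23^2 = 1 (so R^-1 = ~R). Expanding the columns R e_j ~R gives tr M = 4a^2 - 1 and, from the antisymmetric part, M21 - M12 = -4a*b12, M13 - M31 = 4a*b13, M32 - M23 = -4a*b23.
Here tr M = -69/169, so a^2 = (1 + tr M)/4 = 25/169 and a = ±5/13. Taking a = 5/13: M21 - M12 = 240/169, M13 - M31 = 0, M32 - M23 = 0, giving b12 = -12/13, b13 = 0, b23 = 0, i.e. R = 5/13 - 12/13*γ12.
Its γ12 coefficient is negative, so report the other preimage -R.
Answer: -5/13 + 12/13*γ12. Why the constraint matters: R and -R act identically through the sandwich — M has trace -69/169 either way — so only the sign condition on γ12 picks one of the two preimages.


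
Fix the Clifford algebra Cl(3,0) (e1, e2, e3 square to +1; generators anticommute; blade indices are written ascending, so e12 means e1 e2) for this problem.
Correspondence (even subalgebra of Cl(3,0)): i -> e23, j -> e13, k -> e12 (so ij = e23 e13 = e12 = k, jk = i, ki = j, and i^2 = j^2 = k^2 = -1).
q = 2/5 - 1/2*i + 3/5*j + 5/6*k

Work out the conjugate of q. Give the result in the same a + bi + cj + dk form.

In blades: q = 2/5 + 5/6*e12 + 3/5*e13 - 1/2*e23.
Quaternion conjugation is reversion on the even subalgebra: the scalar is fixed and every grade-2 blade flips sign, giving 2/5 - 5/6*e12 - 3/5*e13 + 1/2*e23; translating back:
Answer: 2/5 + 1/2*i - 3/5*j - 5/6*k
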